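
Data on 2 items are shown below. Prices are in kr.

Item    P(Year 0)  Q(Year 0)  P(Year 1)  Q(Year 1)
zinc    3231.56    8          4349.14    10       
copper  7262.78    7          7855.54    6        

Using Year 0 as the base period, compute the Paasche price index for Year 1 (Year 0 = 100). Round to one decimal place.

Paasche price index uses current-period quantities as weights.
ΣP(Year 1)·Q(Year 1) = 4349.14×10 + 7855.54×6 = 43491.4 + 47133.24 = 90624.64
ΣP(Year 0)·Q(Year 1) = 3231.56×10 + 7262.78×6 = 32315.6 + 43576.68 = 75892.28
Index = 90624.64 / 75892.28 × 100 = 119.4122

119.4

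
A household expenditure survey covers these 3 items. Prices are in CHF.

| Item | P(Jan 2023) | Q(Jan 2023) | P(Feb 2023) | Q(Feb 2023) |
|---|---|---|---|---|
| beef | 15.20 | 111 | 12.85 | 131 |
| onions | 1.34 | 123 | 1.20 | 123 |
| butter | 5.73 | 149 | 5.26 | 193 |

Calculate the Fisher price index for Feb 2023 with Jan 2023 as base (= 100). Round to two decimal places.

87.19

Laspeyres component (base-period weights):
ΣP(Feb 2023)Q(Jan 2023) = 12.85×111 + 1.20×123 + 5.26×149 = 1426.35 + 147.6 + 783.74 = 2357.69
ΣP(Jan 2023)Q(Jan 2023) = 15.20×111 + 1.34×123 + 5.73×149 = 1687.2 + 164.82 + 853.77 = 2705.79
L = 2357.69 / 2705.79 × 100 = 87.1350
Paasche component (current-period weights):
ΣP(Feb 2023)Q(Feb 2023) = 12.85×131 + 1.20×123 + 5.26×193 = 1683.35 + 147.6 + 1015.18 = 2846.13
ΣP(Jan 2023)Q(Feb 2023) = 15.20×131 + 1.34×123 + 5.73×193 = 1991.2 + 164.82 + 1105.89 = 3261.91
P = 2846.13 / 3261.91 × 100 = 87.2535
Fisher = √(L × P) = √(87.1350 × 87.2535) = 87.1942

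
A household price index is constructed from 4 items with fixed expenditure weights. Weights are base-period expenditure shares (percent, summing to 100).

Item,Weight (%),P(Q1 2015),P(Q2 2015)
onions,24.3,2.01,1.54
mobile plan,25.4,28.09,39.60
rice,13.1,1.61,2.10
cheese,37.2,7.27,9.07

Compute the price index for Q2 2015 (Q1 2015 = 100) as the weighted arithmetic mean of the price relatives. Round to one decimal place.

117.9

onions: 24.3 × (1.54/2.01) = 24.3 × 0.766169 = 18.6179
mobile plan: 25.4 × (39.60/28.09) = 25.4 × 1.409754 = 35.8078
rice: 13.1 × (2.10/1.61) = 13.1 × 1.304348 = 17.0870
cheese: 37.2 × (9.07/7.27) = 37.2 × 1.247593 = 46.4105
Index = Σ wᵢ·(p₁ᵢ/p₀ᵢ) = 18.6179 + 35.8078 + 17.0870 + 46.4105 = 117.9231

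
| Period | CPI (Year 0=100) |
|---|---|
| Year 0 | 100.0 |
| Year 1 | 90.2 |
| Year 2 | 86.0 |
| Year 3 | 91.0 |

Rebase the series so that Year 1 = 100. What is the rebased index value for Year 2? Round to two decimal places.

95.34

Rebased(Year 2) = 86.0 / 90.2 × 100 = 95.3437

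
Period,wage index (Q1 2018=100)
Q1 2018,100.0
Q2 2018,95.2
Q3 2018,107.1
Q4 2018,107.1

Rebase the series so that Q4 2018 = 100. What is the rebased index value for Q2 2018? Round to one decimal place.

88.9

Rebased(Q2 2018) = 95.2 / 107.1 × 100 = 88.8889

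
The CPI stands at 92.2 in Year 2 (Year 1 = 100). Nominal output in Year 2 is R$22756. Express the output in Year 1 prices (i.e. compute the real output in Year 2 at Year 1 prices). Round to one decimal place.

24681.1

Real = Nominal ÷ (Index/100) = 22756 ÷ (92.2/100)
     = 22756 ÷ 0.922 = 24681.1280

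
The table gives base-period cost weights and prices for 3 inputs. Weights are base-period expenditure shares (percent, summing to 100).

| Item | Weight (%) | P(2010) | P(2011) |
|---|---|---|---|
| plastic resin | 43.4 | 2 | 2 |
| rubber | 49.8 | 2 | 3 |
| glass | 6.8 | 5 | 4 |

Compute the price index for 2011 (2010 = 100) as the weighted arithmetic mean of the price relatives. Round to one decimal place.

123.5

plastic resin: 43.4 × (2/2) = 43.4 × 1.000000 = 43.4000
rubber: 49.8 × (3/2) = 49.8 × 1.500000 = 74.7000
glass: 6.8 × (4/5) = 6.8 × 0.800000 = 5.4400
Index = Σ wᵢ·(p₁ᵢ/p₀ᵢ) = 43.4000 + 74.7000 + 5.4400 = 123.5400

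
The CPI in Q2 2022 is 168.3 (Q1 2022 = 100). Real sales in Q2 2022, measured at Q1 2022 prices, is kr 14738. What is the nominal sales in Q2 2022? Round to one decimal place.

24804.1

Nominal = Real × (Index/100) = 14738 × (168.3/100)
        = 14738 × 1.683 = 24804.0540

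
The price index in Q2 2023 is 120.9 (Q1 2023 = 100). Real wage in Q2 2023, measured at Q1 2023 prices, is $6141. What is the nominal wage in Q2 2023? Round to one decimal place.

Nominal = Real × (Index/100) = 6141 × (120.9/100)
        = 6141 × 1.209 = 7424.4690

7424.5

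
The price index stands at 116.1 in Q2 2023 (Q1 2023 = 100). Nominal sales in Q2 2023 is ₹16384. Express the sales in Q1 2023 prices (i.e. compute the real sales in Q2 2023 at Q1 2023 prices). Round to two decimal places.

Real = Nominal ÷ (Index/100) = 16384 ÷ (116.1/100)
     = 16384 ÷ 1.161 = 14111.9724

14111.97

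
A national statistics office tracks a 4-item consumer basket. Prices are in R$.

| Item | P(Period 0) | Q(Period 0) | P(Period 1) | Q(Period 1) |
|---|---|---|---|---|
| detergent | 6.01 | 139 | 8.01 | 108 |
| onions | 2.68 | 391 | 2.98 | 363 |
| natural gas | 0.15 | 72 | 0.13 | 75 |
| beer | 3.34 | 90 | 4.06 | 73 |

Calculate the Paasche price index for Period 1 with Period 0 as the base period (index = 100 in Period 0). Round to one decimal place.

120.0

Paasche price index uses current-period quantities as weights.
ΣP(Period 1)·Q(Period 1) = 8.01×108 + 2.98×363 + 0.13×75 + 4.06×73 = 865.08 + 1081.74 + 9.75 + 296.38 = 2252.95
ΣP(Period 0)·Q(Period 1) = 6.01×108 + 2.68×363 + 0.15×75 + 3.34×73 = 649.08 + 972.84 + 11.25 + 243.82 = 1876.99
Index = 2252.95 / 1876.99 × 100 = 120.0299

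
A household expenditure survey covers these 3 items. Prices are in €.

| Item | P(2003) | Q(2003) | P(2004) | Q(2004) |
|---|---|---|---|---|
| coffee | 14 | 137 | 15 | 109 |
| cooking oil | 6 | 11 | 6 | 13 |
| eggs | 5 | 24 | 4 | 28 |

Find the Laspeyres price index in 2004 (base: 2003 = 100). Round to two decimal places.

105.37

Laspeyres price index uses base-period quantities as weights.
ΣP(2004)·Q(2003) = 15×137 + 6×11 + 4×24 = 2055 + 66 + 96 = 2217
ΣP(2003)·Q(2003) = 14×137 + 6×11 + 5×24 = 1918 + 66 + 120 = 2104
Index = 2217 / 2104 × 100 = 105.3707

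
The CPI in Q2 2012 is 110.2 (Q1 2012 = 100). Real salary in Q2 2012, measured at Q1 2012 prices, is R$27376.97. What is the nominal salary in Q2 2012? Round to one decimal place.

30169.4

Nominal = Real × (Index/100) = 27376.97 × (110.2/100)
        = 27376.97 × 1.102 = 30169.4209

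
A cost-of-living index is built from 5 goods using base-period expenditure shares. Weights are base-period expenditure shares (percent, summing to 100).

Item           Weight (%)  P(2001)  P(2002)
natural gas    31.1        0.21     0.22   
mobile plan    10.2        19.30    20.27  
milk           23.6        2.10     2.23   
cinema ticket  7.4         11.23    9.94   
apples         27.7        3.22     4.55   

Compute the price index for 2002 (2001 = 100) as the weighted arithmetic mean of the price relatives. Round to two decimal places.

natural gas: 31.1 × (0.22/0.21) = 31.1 × 1.047619 = 32.5810
mobile plan: 10.2 × (20.27/19.30) = 10.2 × 1.050259 = 10.7126
milk: 23.6 × (2.23/2.10) = 23.6 × 1.061905 = 25.0610
cinema ticket: 7.4 × (9.94/11.23) = 7.4 × 0.885129 = 6.5500
apples: 27.7 × (4.55/3.22) = 27.7 × 1.413043 = 39.1413
Index = Σ wᵢ·(p₁ᵢ/p₀ᵢ) = 32.5810 + 10.7126 + 25.0610 + 6.5500 + 39.1413 = 114.0458

114.05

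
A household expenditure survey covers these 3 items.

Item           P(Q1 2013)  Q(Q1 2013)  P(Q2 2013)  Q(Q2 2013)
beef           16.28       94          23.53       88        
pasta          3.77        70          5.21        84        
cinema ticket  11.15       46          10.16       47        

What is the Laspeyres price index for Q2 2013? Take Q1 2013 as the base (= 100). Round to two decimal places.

131.93

Laspeyres price index uses base-period quantities as weights.
ΣP(Q2 2013)·Q(Q1 2013) = 23.53×94 + 5.21×70 + 10.16×46 = 2211.82 + 364.7 + 467.36 = 3043.88
ΣP(Q1 2013)·Q(Q1 2013) = 16.28×94 + 3.77×70 + 11.15×46 = 1530.32 + 263.9 + 512.9 = 2307.12
Index = 3043.88 / 2307.12 × 100 = 131.9342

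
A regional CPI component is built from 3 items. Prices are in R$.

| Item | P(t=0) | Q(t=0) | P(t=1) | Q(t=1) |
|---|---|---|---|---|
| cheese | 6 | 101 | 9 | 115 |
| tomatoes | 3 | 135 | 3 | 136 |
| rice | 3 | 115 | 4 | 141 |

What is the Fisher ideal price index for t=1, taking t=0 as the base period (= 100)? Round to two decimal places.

Laspeyres component (base-period weights):
ΣP(t=1)Q(t=0) = 9×101 + 3×135 + 4×115 = 909 + 405 + 460 = 1774
ΣP(t=0)Q(t=0) = 6×101 + 3×135 + 3×115 = 606 + 405 + 345 = 1356
L = 1774 / 1356 × 100 = 130.8260
Paasche component (current-period weights):
ΣP(t=1)Q(t=1) = 9×115 + 3×136 + 4×141 = 1035 + 408 + 564 = 2007
ΣP(t=0)Q(t=1) = 6×115 + 3×136 + 3×141 = 690 + 408 + 423 = 1521
P = 2007 / 1521 × 100 = 131.9527
Fisher = √(L × P) = √(130.8260 × 131.9527) = 131.3881

131.39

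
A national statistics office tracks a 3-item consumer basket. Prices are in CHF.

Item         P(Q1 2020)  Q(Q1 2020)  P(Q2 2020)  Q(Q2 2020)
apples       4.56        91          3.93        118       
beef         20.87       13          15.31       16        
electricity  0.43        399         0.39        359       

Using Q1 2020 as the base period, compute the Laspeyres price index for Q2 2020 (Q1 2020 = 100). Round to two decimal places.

Laspeyres price index uses base-period quantities as weights.
ΣP(Q2 2020)·Q(Q1 2020) = 3.93×91 + 15.31×13 + 0.39×399 = 357.63 + 199.03 + 155.61 = 712.27
ΣP(Q1 2020)·Q(Q1 2020) = 4.56×91 + 20.87×13 + 0.43×399 = 414.96 + 271.31 + 171.57 = 857.84
Index = 712.27 / 857.84 × 100 = 83.0306

83.03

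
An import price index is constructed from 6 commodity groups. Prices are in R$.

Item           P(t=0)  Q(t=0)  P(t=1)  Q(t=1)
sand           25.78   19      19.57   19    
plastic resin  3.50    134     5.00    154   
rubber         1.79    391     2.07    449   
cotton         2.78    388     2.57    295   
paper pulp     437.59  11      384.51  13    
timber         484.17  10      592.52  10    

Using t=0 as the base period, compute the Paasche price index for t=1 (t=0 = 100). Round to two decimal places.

104.33

Paasche price index uses current-period quantities as weights.
ΣP(t=1)·Q(t=1) = 19.57×19 + 5.00×154 + 2.07×449 + 2.57×295 + 384.51×13 + 592.52×10 = 371.83 + 770 + 929.43 + 758.15 + 4998.63 + 5925.2 = 13753.24
ΣP(t=0)·Q(t=1) = 25.78×19 + 3.50×154 + 1.79×449 + 2.78×295 + 437.59×13 + 484.17×10 = 489.82 + 539 + 803.71 + 820.1 + 5688.67 + 4841.7 = 13183
Index = 13753.24 / 13183 × 100 = 104.3256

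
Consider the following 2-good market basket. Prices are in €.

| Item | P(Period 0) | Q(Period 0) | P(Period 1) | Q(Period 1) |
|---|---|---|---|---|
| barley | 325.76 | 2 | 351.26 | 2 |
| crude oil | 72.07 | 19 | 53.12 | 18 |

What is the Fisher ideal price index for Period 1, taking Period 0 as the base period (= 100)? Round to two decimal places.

84.91

Laspeyres component (base-period weights):
ΣP(Period 1)Q(Period 0) = 351.26×2 + 53.12×19 = 702.52 + 1009.28 = 1711.8
ΣP(Period 0)Q(Period 0) = 325.76×2 + 72.07×19 = 651.52 + 1369.33 = 2020.85
L = 1711.8 / 2020.85 × 100 = 84.7069
Paasche component (current-period weights):
ΣP(Period 1)Q(Period 1) = 351.26×2 + 53.12×18 = 702.52 + 956.16 = 1658.68
ΣP(Period 0)Q(Period 1) = 325.76×2 + 72.07×18 = 651.52 + 1297.26 = 1948.78
P = 1658.68 / 1948.78 × 100 = 85.1138
Fisher = √(L × P) = √(84.7069 × 85.1138) = 84.9101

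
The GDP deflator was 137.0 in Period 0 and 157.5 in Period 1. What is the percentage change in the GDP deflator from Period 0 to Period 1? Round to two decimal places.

Change = (157.5 − 137.0) / 137.0 × 100
       = 20.5 / 137.0 × 100 = 14.9635%

14.96%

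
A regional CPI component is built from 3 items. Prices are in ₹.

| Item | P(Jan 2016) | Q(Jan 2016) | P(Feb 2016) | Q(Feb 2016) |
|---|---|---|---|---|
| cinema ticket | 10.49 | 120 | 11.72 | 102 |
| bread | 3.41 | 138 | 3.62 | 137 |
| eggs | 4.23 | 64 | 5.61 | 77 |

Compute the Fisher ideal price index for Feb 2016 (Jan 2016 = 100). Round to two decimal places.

113.61

Laspeyres component (base-period weights):
ΣP(Feb 2016)Q(Jan 2016) = 11.72×120 + 3.62×138 + 5.61×64 = 1406.4 + 499.56 + 359.04 = 2265
ΣP(Jan 2016)Q(Jan 2016) = 10.49×120 + 3.41×138 + 4.23×64 = 1258.8 + 470.58 + 270.72 = 2000.1
L = 2265 / 2000.1 × 100 = 113.2443
Paasche component (current-period weights):
ΣP(Feb 2016)Q(Feb 2016) = 11.72×102 + 3.62×137 + 5.61×77 = 1195.44 + 495.94 + 431.97 = 2123.35
ΣP(Jan 2016)Q(Feb 2016) = 10.49×102 + 3.41×137 + 4.23×77 = 1069.98 + 467.17 + 325.71 = 1862.86
P = 2123.35 / 1862.86 × 100 = 113.9833
Fisher = √(L × P) = √(113.2443 × 113.9833) = 113.6132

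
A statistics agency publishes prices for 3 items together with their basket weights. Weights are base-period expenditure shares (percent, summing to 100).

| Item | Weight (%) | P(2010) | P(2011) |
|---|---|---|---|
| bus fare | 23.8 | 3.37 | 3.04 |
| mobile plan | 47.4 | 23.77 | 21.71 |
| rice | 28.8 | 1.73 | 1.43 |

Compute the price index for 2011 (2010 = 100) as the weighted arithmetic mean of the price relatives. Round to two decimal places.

bus fare: 23.8 × (3.04/3.37) = 23.8 × 0.902077 = 21.4694
mobile plan: 47.4 × (21.71/23.77) = 47.4 × 0.913336 = 43.2921
rice: 28.8 × (1.43/1.73) = 28.8 × 0.826590 = 23.8058
Index = Σ wᵢ·(p₁ᵢ/p₀ᵢ) = 21.4694 + 43.2921 + 23.8058 = 88.5673

88.57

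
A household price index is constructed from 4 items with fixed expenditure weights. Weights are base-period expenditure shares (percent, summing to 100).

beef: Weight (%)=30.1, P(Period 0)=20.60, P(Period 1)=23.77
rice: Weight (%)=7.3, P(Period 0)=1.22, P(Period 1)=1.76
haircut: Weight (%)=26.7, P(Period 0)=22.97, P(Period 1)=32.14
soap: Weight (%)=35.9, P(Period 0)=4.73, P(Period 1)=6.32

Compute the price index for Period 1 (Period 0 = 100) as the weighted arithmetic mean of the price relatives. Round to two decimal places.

beef: 30.1 × (23.77/20.60) = 30.1 × 1.153883 = 34.7319
rice: 7.3 × (1.76/1.22) = 7.3 × 1.442623 = 10.5311
haircut: 26.7 × (32.14/22.97) = 26.7 × 1.399216 = 37.3591
soap: 35.9 × (6.32/4.73) = 35.9 × 1.336152 = 47.9679
Index = Σ wᵢ·(p₁ᵢ/p₀ᵢ) = 34.7319 + 10.5311 + 37.3591 + 47.9679 = 130.5900

130.59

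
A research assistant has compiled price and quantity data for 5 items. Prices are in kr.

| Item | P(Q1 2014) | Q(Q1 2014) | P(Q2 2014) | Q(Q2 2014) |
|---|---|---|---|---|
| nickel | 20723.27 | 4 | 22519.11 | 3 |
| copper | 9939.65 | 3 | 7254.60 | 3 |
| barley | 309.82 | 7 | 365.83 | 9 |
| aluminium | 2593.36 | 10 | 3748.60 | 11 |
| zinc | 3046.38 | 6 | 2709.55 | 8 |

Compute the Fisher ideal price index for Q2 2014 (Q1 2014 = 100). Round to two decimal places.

Laspeyres component (base-period weights):
ΣP(Q2 2014)Q(Q1 2014) = 22519.11×4 + 7254.60×3 + 365.83×7 + 3748.60×10 + 2709.55×6 = 90076.44 + 21763.8 + 2560.81 + 37486 + 16257.3 = 168144.35
ΣP(Q1 2014)Q(Q1 2014) = 20723.27×4 + 9939.65×3 + 309.82×7 + 2593.36×10 + 3046.38×6 = 82893.08 + 29818.95 + 2168.74 + 25933.6 + 18278.28 = 159092.65
L = 168144.35 / 159092.65 × 100 = 105.6896
Paasche component (current-period weights):
ΣP(Q2 2014)Q(Q2 2014) = 22519.11×3 + 7254.60×3 + 365.83×9 + 3748.60×11 + 2709.55×8 = 67557.33 + 21763.8 + 3292.47 + 41234.6 + 21676.4 = 155524.6
ΣP(Q1 2014)Q(Q2 2014) = 20723.27×3 + 9939.65×3 + 309.82×9 + 2593.36×11 + 3046.38×8 = 62169.81 + 29818.95 + 2788.38 + 28526.96 + 24371.04 = 147675.14
P = 155524.6 / 147675.14 × 100 = 105.3154
Fisher = √(L × P) = √(105.6896 × 105.3154) = 105.5023

105.50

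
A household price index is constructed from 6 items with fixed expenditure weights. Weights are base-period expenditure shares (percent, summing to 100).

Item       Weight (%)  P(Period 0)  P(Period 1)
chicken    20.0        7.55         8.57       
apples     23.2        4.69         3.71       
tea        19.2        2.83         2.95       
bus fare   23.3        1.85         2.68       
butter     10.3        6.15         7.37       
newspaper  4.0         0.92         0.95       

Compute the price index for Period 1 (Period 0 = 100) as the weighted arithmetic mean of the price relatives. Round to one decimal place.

chicken: 20.0 × (8.57/7.55) = 20.0 × 1.135099 = 22.7020
apples: 23.2 × (3.71/4.69) = 23.2 × 0.791045 = 18.3522
tea: 19.2 × (2.95/2.83) = 19.2 × 1.042403 = 20.0141
bus fare: 23.3 × (2.68/1.85) = 23.3 × 1.448649 = 33.7535
butter: 10.3 × (7.37/6.15) = 10.3 × 1.198374 = 12.3433
newspaper: 4.0 × (0.95/0.92) = 4.0 × 1.032609 = 4.1304
Index = Σ wᵢ·(p₁ᵢ/p₀ᵢ) = 22.7020 + 18.3522 + 20.0141 + 33.7535 + 12.3433 + 4.1304 = 111.2956

111.3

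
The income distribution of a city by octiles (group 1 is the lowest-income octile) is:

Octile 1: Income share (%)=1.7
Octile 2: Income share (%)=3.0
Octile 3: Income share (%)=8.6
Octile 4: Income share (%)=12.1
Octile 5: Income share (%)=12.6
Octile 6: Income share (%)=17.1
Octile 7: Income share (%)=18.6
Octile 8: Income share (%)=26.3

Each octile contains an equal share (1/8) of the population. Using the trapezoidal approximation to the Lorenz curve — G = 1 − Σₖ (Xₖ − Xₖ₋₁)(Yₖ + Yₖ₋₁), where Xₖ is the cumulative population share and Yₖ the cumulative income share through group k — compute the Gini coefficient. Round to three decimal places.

Cumulative income shares Yₖ: 0.0170, 0.0470, 0.1330, 0.2540, 0.3800, 0.5510, 0.7370, 1.0000
Σ (Xₖ−Xₖ₋₁)(Yₖ+Yₖ₋₁) = (1/8)(0.0170+0.0000) + (1/8)(0.0470+0.0170) + (1/8)(0.1330+0.0470) + (1/8)(0.2540+0.1330) + (1/8)(0.3800+0.2540) + (1/8)(0.5510+0.3800) + (1/8)(0.7370+0.5510) + (1/8)(1.0000+0.7370)
  = 0.0021 + 0.0080 + 0.0225 + 0.0484 + 0.0793 + 0.1164 + 0.1610 + 0.2171 = 0.6548
G = 1 − 0.6548 = 0.3452

0.345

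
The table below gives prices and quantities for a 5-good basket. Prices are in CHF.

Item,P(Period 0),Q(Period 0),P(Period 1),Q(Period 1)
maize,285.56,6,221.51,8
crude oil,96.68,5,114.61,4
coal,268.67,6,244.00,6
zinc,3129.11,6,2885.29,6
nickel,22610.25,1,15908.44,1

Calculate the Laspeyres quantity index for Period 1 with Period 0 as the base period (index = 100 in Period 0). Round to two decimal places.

Laspeyres quantity index uses base-period prices as weights.
ΣP(Period 0)·Q(Period 1) = 285.56×8 + 96.68×4 + 268.67×6 + 3129.11×6 + 22610.25×1 = 2284.48 + 386.72 + 1612.02 + 18774.66 + 22610.25 = 45668.13
ΣP(Period 0)·Q(Period 0) = 285.56×6 + 96.68×5 + 268.67×6 + 3129.11×6 + 22610.25×1 = 1713.36 + 483.4 + 1612.02 + 18774.66 + 22610.25 = 45193.69
Index = 45668.13 / 45193.69 × 100 = 101.0498

101.05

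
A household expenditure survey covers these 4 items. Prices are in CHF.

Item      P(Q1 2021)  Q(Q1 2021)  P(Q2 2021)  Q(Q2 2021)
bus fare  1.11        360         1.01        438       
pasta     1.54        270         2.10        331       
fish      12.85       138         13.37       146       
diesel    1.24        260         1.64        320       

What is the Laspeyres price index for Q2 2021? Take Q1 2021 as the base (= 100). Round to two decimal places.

109.99

Laspeyres price index uses base-period quantities as weights.
ΣP(Q2 2021)·Q(Q1 2021) = 1.01×360 + 2.10×270 + 13.37×138 + 1.64×260 = 363.6 + 567 + 1845.06 + 426.4 = 3202.06
ΣP(Q1 2021)·Q(Q1 2021) = 1.11×360 + 1.54×270 + 12.85×138 + 1.24×260 = 399.6 + 415.8 + 1773.3 + 322.4 = 2911.1
Index = 3202.06 / 2911.1 × 100 = 109.9948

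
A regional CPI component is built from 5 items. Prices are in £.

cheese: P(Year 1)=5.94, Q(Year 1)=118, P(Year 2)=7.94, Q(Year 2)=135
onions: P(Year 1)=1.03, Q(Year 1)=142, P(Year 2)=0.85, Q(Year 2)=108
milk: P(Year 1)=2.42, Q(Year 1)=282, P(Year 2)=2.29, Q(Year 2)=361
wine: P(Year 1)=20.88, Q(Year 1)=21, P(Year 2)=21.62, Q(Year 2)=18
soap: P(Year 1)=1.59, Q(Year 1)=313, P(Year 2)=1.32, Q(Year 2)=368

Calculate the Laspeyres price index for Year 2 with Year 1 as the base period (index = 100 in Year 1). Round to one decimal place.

Laspeyres price index uses base-period quantities as weights.
ΣP(Year 2)·Q(Year 1) = 7.94×118 + 0.85×142 + 2.29×282 + 21.62×21 + 1.32×313 = 936.92 + 120.7 + 645.78 + 454.02 + 413.16 = 2570.58
ΣP(Year 1)·Q(Year 1) = 5.94×118 + 1.03×142 + 2.42×282 + 20.88×21 + 1.59×313 = 700.92 + 146.26 + 682.44 + 438.48 + 497.67 = 2465.77
Index = 2570.58 / 2465.77 × 100 = 104.2506

104.3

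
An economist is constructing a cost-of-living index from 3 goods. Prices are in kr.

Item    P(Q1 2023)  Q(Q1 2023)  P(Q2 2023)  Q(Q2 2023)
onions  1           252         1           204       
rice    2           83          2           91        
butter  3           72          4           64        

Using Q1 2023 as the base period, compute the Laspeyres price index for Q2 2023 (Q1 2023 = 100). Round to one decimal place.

111.4

Laspeyres price index uses base-period quantities as weights.
ΣP(Q2 2023)·Q(Q1 2023) = 1×252 + 2×83 + 4×72 = 252 + 166 + 288 = 706
ΣP(Q1 2023)·Q(Q1 2023) = 1×252 + 2×83 + 3×72 = 252 + 166 + 216 = 634
Index = 706 / 634 × 100 = 111.3565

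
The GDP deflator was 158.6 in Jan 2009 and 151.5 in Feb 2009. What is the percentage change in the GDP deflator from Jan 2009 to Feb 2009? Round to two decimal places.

Change = (151.5 − 158.6) / 158.6 × 100
       = -7.1 / 158.6 × 100 = -4.4767%

-4.48%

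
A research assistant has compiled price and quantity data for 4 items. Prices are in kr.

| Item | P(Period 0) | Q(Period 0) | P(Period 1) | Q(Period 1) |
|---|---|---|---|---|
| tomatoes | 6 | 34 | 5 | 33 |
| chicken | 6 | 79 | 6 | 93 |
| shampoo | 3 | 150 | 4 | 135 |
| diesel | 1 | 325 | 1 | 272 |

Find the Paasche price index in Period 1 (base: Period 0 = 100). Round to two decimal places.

107.12

Paasche price index uses current-period quantities as weights.
ΣP(Period 1)·Q(Period 1) = 5×33 + 6×93 + 4×135 + 1×272 = 165 + 558 + 540 + 272 = 1535
ΣP(Period 0)·Q(Period 1) = 6×33 + 6×93 + 3×135 + 1×272 = 198 + 558 + 405 + 272 = 1433
Index = 1535 / 1433 × 100 = 107.1179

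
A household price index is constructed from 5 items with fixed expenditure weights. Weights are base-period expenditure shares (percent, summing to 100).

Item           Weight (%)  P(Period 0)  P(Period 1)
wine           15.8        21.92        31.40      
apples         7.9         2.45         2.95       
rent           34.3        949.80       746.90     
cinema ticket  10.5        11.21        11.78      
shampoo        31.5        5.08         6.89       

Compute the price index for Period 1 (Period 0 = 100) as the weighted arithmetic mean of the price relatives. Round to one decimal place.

wine: 15.8 × (31.40/21.92) = 15.8 × 1.432482 = 22.6332
apples: 7.9 × (2.95/2.45) = 7.9 × 1.204082 = 9.5122
rent: 34.3 × (746.90/949.80) = 34.3 × 0.786376 = 26.9727
cinema ticket: 10.5 × (11.78/11.21) = 10.5 × 1.050847 = 11.0339
shampoo: 31.5 × (6.89/5.08) = 31.5 × 1.356299 = 42.7234
Index = Σ wᵢ·(p₁ᵢ/p₀ᵢ) = 22.6332 + 9.5122 + 26.9727 + 11.0339 + 42.7234 = 112.8755

112.9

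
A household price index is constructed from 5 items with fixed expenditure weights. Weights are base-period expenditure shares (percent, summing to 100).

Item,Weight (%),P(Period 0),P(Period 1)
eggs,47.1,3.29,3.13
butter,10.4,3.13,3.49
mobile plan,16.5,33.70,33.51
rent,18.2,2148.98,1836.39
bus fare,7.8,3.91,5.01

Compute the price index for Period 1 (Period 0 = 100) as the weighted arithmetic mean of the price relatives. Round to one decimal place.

98.4

eggs: 47.1 × (3.13/3.29) = 47.1 × 0.951368 = 44.8094
butter: 10.4 × (3.49/3.13) = 10.4 × 1.115016 = 11.5962
mobile plan: 16.5 × (33.51/33.70) = 16.5 × 0.994362 = 16.4070
rent: 18.2 × (1836.39/2148.98) = 18.2 × 0.854540 = 15.5526
bus fare: 7.8 × (5.01/3.91) = 7.8 × 1.281330 = 9.9944
Index = Σ wᵢ·(p₁ᵢ/p₀ᵢ) = 44.8094 + 11.5962 + 16.4070 + 15.5526 + 9.9944 = 98.3596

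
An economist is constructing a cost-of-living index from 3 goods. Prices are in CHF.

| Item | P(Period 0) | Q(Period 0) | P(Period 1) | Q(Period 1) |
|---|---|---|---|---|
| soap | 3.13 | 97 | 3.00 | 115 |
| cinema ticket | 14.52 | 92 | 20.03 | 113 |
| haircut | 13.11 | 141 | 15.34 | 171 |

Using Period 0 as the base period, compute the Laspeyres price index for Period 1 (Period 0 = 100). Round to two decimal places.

Laspeyres price index uses base-period quantities as weights.
ΣP(Period 1)·Q(Period 0) = 3.00×97 + 20.03×92 + 15.34×141 = 291 + 1842.76 + 2162.94 = 4296.7
ΣP(Period 0)·Q(Period 0) = 3.13×97 + 14.52×92 + 13.11×141 = 303.61 + 1335.84 + 1848.51 = 3487.96
Index = 4296.7 / 3487.96 × 100 = 123.1866

123.19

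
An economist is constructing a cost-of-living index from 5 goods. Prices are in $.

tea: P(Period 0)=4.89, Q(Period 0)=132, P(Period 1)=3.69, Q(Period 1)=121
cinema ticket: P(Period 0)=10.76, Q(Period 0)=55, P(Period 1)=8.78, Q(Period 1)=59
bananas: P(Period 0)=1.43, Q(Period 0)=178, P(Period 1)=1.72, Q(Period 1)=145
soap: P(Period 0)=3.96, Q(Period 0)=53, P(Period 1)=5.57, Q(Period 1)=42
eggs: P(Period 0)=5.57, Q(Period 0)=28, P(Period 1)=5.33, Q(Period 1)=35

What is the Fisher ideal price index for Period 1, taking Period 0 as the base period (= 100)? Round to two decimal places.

Laspeyres component (base-period weights):
ΣP(Period 1)Q(Period 0) = 3.69×132 + 8.78×55 + 1.72×178 + 5.57×53 + 5.33×28 = 487.08 + 482.9 + 306.16 + 295.21 + 149.24 = 1720.59
ΣP(Period 0)Q(Period 0) = 4.89×132 + 10.76×55 + 1.43×178 + 3.96×53 + 5.57×28 = 645.48 + 591.8 + 254.54 + 209.88 + 155.96 = 1857.66
L = 1720.59 / 1857.66 × 100 = 92.6214
Paasche component (current-period weights):
ΣP(Period 1)Q(Period 1) = 3.69×121 + 8.78×59 + 1.72×145 + 5.57×42 + 5.33×35 = 446.49 + 518.02 + 249.4 + 233.94 + 186.55 = 1634.4
ΣP(Period 0)Q(Period 1) = 4.89×121 + 10.76×59 + 1.43×145 + 3.96×42 + 5.57×35 = 591.69 + 634.84 + 207.35 + 166.32 + 194.95 = 1795.15
P = 1634.4 / 1795.15 × 100 = 91.0453
Fisher = √(L × P) = √(92.6214 × 91.0453) = 91.8300

91.83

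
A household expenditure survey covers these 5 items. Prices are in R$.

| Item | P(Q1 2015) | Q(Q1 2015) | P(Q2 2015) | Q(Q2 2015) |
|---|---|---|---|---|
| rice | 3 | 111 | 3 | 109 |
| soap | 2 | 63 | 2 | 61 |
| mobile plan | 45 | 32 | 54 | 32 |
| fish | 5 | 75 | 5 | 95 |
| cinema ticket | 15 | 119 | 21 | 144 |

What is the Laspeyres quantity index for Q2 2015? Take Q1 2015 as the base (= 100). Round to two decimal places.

111.46

Laspeyres quantity index uses base-period prices as weights.
ΣP(Q1 2015)·Q(Q2 2015) = 3×109 + 2×61 + 45×32 + 5×95 + 15×144 = 327 + 122 + 1440 + 475 + 2160 = 4524
ΣP(Q1 2015)·Q(Q1 2015) = 3×111 + 2×63 + 45×32 + 5×75 + 15×119 = 333 + 126 + 1440 + 375 + 1785 = 4059
Index = 4524 / 4059 × 100 = 111.4560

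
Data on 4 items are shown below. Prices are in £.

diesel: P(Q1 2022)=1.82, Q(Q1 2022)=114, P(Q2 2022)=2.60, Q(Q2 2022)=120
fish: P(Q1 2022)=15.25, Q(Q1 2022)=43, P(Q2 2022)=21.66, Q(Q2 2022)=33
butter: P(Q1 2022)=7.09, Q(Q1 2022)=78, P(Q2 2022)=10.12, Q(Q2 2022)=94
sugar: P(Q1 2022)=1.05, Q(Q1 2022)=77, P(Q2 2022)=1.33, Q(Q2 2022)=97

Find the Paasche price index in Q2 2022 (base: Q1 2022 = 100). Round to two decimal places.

141.42

Paasche price index uses current-period quantities as weights.
ΣP(Q2 2022)·Q(Q2 2022) = 2.60×120 + 21.66×33 + 10.12×94 + 1.33×97 = 312 + 714.78 + 951.28 + 129.01 = 2107.07
ΣP(Q1 2022)·Q(Q2 2022) = 1.82×120 + 15.25×33 + 7.09×94 + 1.05×97 = 218.4 + 503.25 + 666.46 + 101.85 = 1489.96
Index = 2107.07 / 1489.96 × 100 = 141.4179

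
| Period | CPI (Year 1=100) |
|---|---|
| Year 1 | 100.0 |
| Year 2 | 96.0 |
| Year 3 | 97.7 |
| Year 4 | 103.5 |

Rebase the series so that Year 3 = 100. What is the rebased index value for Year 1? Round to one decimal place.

Rebased(Year 1) = 100.0 / 97.7 × 100 = 102.3541

102.4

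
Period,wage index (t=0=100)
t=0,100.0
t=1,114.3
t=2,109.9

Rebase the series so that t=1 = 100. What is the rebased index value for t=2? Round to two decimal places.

Rebased(t=2) = 109.9 / 114.3 × 100 = 96.1505

96.15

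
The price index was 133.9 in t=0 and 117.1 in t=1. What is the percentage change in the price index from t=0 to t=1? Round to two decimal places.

-12.55%

Change = (117.1 − 133.9) / 133.9 × 100
       = -16.8 / 133.9 × 100 = -12.5467%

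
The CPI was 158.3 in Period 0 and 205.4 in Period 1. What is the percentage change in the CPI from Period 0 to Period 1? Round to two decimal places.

29.75%

Change = (205.4 − 158.3) / 158.3 × 100
       = 47.1 / 158.3 × 100 = 29.7536%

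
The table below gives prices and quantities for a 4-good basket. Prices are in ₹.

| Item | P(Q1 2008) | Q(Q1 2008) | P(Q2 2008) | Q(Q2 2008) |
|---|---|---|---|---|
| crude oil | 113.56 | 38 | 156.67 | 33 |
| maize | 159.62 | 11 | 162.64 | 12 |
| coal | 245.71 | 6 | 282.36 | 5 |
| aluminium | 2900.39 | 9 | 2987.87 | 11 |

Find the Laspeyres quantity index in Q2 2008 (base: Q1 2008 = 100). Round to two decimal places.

115.30

Laspeyres quantity index uses base-period prices as weights.
ΣP(Q1 2008)·Q(Q2 2008) = 113.56×33 + 159.62×12 + 245.71×5 + 2900.39×11 = 3747.48 + 1915.44 + 1228.55 + 31904.29 = 38795.76
ΣP(Q1 2008)·Q(Q1 2008) = 113.56×38 + 159.62×11 + 245.71×6 + 2900.39×9 = 4315.28 + 1755.82 + 1474.26 + 26103.51 = 33648.87
Index = 38795.76 / 33648.87 × 100 = 115.2959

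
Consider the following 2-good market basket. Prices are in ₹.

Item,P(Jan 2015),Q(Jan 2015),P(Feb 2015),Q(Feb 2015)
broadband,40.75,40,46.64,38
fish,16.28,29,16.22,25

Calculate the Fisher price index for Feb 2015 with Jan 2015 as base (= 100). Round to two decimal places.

111.25

Laspeyres component (base-period weights):
ΣP(Feb 2015)Q(Jan 2015) = 46.64×40 + 16.22×29 = 1865.6 + 470.38 = 2335.98
ΣP(Jan 2015)Q(Jan 2015) = 40.75×40 + 16.28×29 = 1630 + 472.12 = 2102.12
L = 2335.98 / 2102.12 × 100 = 111.1250
Paasche component (current-period weights):
ΣP(Feb 2015)Q(Feb 2015) = 46.64×38 + 16.22×25 = 1772.32 + 405.5 = 2177.82
ΣP(Jan 2015)Q(Feb 2015) = 40.75×38 + 16.28×25 = 1548.5 + 407 = 1955.5
P = 2177.82 / 1955.5 × 100 = 111.3690
Fisher = √(L × P) = √(111.1250 × 111.3690) = 111.2469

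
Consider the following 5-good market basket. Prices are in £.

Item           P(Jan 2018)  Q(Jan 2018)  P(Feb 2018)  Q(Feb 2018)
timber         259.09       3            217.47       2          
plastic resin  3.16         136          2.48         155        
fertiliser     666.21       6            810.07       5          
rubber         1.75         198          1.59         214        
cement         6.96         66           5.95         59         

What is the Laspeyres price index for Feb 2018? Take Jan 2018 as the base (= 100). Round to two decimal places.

109.11

Laspeyres price index uses base-period quantities as weights.
ΣP(Feb 2018)·Q(Jan 2018) = 217.47×3 + 2.48×136 + 810.07×6 + 1.59×198 + 5.95×66 = 652.41 + 337.28 + 4860.42 + 314.82 + 392.7 = 6557.63
ΣP(Jan 2018)·Q(Jan 2018) = 259.09×3 + 3.16×136 + 666.21×6 + 1.75×198 + 6.96×66 = 777.27 + 429.76 + 3997.26 + 346.5 + 459.36 = 6010.15
Index = 6557.63 / 6010.15 × 100 = 109.1093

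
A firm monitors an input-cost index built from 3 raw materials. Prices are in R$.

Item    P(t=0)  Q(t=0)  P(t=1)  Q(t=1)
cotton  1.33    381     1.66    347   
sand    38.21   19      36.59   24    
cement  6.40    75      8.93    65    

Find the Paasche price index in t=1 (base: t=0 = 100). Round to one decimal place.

113.4

Paasche price index uses current-period quantities as weights.
ΣP(t=1)·Q(t=1) = 1.66×347 + 36.59×24 + 8.93×65 = 576.02 + 878.16 + 580.45 = 2034.63
ΣP(t=0)·Q(t=1) = 1.33×347 + 38.21×24 + 6.40×65 = 461.51 + 917.04 + 416 = 1794.55
Index = 2034.63 / 1794.55 × 100 = 113.3783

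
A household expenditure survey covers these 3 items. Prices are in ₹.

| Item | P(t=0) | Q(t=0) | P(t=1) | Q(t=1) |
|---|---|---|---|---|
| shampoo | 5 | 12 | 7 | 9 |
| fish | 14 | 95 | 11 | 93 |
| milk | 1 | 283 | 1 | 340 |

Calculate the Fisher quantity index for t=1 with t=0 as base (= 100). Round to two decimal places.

Laspeyres component (base-period weights):
ΣP(t=0)Q(t=1) = 5×9 + 14×93 + 1×340 = 45 + 1302 + 340 = 1687
ΣP(t=0)Q(t=0) = 5×12 + 14×95 + 1×283 = 60 + 1330 + 283 = 1673
L = 1687 / 1673 × 100 = 100.8368
Paasche component (current-period weights):
ΣP(t=1)Q(t=1) = 7×9 + 11×93 + 1×340 = 63 + 1023 + 340 = 1426
ΣP(t=1)Q(t=0) = 7×12 + 11×95 + 1×283 = 84 + 1045 + 283 = 1412
P = 1426 / 1412 × 100 = 100.9915
Fisher = √(L × P) = √(100.8368 × 100.9915) = 100.9141

100.91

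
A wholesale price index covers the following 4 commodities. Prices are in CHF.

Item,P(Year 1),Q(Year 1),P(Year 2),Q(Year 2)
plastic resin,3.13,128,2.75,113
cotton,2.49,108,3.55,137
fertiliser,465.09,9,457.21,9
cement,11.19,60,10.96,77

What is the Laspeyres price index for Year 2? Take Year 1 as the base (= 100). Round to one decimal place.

99.7

Laspeyres price index uses base-period quantities as weights.
ΣP(Year 2)·Q(Year 1) = 2.75×128 + 3.55×108 + 457.21×9 + 10.96×60 = 352 + 383.4 + 4114.89 + 657.6 = 5507.89
ΣP(Year 1)·Q(Year 1) = 3.13×128 + 2.49×108 + 465.09×9 + 11.19×60 = 400.64 + 268.92 + 4185.81 + 671.4 = 5526.77
Index = 5507.89 / 5526.77 × 100 = 99.6584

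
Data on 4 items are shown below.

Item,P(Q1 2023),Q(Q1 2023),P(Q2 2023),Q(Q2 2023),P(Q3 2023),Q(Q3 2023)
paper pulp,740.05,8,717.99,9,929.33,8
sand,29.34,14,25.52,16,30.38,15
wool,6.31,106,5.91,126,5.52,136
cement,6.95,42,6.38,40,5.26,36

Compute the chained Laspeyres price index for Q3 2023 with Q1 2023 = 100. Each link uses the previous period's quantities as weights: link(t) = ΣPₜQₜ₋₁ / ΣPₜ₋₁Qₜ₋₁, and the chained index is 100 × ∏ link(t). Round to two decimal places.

Link Q1 2023→Q2 2023:
ΣP(Q2 2023)Q(Q1 2023) = 717.99×8 + 25.52×14 + 5.91×106 + 6.38×42 = 5743.92 + 357.28 + 626.46 + 267.96 = 6995.62
ΣP(Q1 2023)Q(Q1 2023) = 740.05×8 + 29.34×14 + 6.31×106 + 6.95×42 = 5920.4 + 410.76 + 668.86 + 291.9 = 7291.92
link = 6995.62/7291.92 = 0.959366
Link Q2 2023→Q3 2023:
ΣP(Q3 2023)Q(Q2 2023) = 929.33×9 + 30.38×16 + 5.52×126 + 5.26×40 = 8363.97 + 486.08 + 695.52 + 210.4 = 9755.97
ΣP(Q2 2023)Q(Q2 2023) = 717.99×9 + 25.52×16 + 5.91×126 + 6.38×40 = 6461.91 + 408.32 + 744.66 + 255.2 = 7870.09
link = 9755.97/7870.09 = 1.239626
Chained index = 100 × 0.959366 × 1.239626 = 118.9255

118.93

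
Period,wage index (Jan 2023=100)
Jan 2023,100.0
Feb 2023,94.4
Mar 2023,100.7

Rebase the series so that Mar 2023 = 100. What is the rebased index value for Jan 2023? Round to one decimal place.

99.3

Rebased(Jan 2023) = 100.0 / 100.7 × 100 = 99.3049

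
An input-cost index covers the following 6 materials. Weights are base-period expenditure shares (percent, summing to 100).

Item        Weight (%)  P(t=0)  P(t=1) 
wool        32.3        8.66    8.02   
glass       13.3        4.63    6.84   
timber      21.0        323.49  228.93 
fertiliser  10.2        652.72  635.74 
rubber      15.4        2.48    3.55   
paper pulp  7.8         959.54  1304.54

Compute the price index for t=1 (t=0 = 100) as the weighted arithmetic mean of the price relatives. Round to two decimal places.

107.01

wool: 32.3 × (8.02/8.66) = 32.3 × 0.926097 = 29.9129
glass: 13.3 × (6.84/4.63) = 13.3 × 1.477322 = 19.6484
timber: 21.0 × (228.93/323.49) = 21.0 × 0.707688 = 14.8614
fertiliser: 10.2 × (635.74/652.72) = 10.2 × 0.973986 = 9.9347
rubber: 15.4 × (3.55/2.48) = 15.4 × 1.431452 = 22.0444
paper pulp: 7.8 × (1304.54/959.54) = 7.8 × 1.359547 = 10.6045
Index = Σ wᵢ·(p₁ᵢ/p₀ᵢ) = 29.9129 + 19.6484 + 14.8614 + 9.9347 + 22.0444 + 10.6045 = 107.0062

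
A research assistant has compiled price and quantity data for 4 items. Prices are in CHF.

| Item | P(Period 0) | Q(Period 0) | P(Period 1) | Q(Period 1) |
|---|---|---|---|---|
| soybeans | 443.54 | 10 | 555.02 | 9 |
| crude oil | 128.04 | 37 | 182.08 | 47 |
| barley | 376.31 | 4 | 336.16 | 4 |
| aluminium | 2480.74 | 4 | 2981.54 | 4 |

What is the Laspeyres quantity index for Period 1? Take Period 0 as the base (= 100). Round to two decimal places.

Laspeyres quantity index uses base-period prices as weights.
ΣP(Period 0)·Q(Period 1) = 443.54×9 + 128.04×47 + 376.31×4 + 2480.74×4 = 3991.86 + 6017.88 + 1505.24 + 9922.96 = 21437.94
ΣP(Period 0)·Q(Period 0) = 443.54×10 + 128.04×37 + 376.31×4 + 2480.74×4 = 4435.4 + 4737.48 + 1505.24 + 9922.96 = 20601.08
Index = 21437.94 / 20601.08 × 100 = 104.0622

104.06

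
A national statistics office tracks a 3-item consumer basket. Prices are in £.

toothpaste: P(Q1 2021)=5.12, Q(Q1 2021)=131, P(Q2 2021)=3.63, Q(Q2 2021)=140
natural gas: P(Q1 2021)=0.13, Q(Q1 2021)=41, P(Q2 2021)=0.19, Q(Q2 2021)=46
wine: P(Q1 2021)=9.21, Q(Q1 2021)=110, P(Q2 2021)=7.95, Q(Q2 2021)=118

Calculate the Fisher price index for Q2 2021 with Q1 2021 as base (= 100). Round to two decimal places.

Laspeyres component (base-period weights):
ΣP(Q2 2021)Q(Q1 2021) = 3.63×131 + 0.19×41 + 7.95×110 = 475.53 + 7.79 + 874.5 = 1357.82
ΣP(Q1 2021)Q(Q1 2021) = 5.12×131 + 0.13×41 + 9.21×110 = 670.72 + 5.33 + 1013.1 = 1689.15
L = 1357.82 / 1689.15 × 100 = 80.3848
Paasche component (current-period weights):
ΣP(Q2 2021)Q(Q2 2021) = 3.63×140 + 0.19×46 + 7.95×118 = 508.2 + 8.74 + 938.1 = 1455.04
ΣP(Q1 2021)Q(Q2 2021) = 5.12×140 + 0.13×46 + 9.21×118 = 716.8 + 5.98 + 1086.78 = 1809.56
P = 1455.04 / 1809.56 × 100 = 80.4085
Fisher = √(L × P) = √(80.3848 × 80.4085) = 80.3967

80.40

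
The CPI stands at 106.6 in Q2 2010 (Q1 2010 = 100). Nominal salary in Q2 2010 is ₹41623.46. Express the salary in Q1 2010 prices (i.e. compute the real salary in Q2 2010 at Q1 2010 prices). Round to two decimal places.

39046.40

Real = Nominal ÷ (Index/100) = 41623.46 ÷ (106.6/100)
     = 41623.46 ÷ 1.066 = 39046.3977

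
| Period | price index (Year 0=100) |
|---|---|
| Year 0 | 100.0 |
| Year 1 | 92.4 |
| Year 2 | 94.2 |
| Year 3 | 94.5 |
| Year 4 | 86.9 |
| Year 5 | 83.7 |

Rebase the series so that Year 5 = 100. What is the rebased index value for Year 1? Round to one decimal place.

Rebased(Year 1) = 92.4 / 83.7 × 100 = 110.3943

110.4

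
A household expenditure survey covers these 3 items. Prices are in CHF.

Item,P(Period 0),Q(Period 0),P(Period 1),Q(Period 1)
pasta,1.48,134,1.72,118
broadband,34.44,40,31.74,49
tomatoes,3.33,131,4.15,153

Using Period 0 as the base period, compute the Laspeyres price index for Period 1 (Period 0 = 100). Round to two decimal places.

Laspeyres price index uses base-period quantities as weights.
ΣP(Period 1)·Q(Period 0) = 1.72×134 + 31.74×40 + 4.15×131 = 230.48 + 1269.6 + 543.65 = 2043.73
ΣP(Period 0)·Q(Period 0) = 1.48×134 + 34.44×40 + 3.33×131 = 198.32 + 1377.6 + 436.23 = 2012.15
Index = 2043.73 / 2012.15 × 100 = 101.5695

101.57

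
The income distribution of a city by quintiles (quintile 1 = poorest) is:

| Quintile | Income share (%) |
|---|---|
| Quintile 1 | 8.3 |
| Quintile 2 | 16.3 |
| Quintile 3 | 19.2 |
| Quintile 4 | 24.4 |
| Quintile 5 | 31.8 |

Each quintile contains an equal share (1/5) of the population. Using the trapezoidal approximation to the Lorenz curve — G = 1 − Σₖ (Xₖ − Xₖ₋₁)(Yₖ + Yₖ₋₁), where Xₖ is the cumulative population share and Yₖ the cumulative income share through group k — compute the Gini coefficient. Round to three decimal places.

Cumulative income shares Yₖ: 0.0830, 0.2460, 0.4380, 0.6820, 1.0000
Σ (Xₖ−Xₖ₋₁)(Yₖ+Yₖ₋₁) = (1/5)(0.0830+0.0000) + (1/5)(0.2460+0.0830) + (1/5)(0.4380+0.2460) + (1/5)(0.6820+0.4380) + (1/5)(1.0000+0.6820)
  = 0.0166 + 0.0658 + 0.1368 + 0.2240 + 0.3364 = 0.7796
G = 1 − 0.7796 = 0.2204

0.220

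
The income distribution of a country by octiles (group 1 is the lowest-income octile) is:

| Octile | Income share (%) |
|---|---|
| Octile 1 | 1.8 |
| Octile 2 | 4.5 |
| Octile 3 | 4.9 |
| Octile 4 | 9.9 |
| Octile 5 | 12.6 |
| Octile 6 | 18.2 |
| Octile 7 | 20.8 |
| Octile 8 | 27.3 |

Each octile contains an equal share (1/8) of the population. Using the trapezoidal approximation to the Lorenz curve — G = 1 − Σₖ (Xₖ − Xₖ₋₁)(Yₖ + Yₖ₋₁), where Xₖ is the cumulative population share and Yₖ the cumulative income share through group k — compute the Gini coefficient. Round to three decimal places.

0.378

Cumulative income shares Yₖ: 0.0180, 0.0630, 0.1120, 0.2110, 0.3370, 0.5190, 0.7270, 1.0000
Σ (Xₖ−Xₖ₋₁)(Yₖ+Yₖ₋₁) = (1/8)(0.0180+0.0000) + (1/8)(0.0630+0.0180) + (1/8)(0.1120+0.0630) + (1/8)(0.2110+0.1120) + (1/8)(0.3370+0.2110) + (1/8)(0.5190+0.3370) + (1/8)(0.7270+0.5190) + (1/8)(1.0000+0.7270)
  = 0.0023 + 0.0101 + 0.0219 + 0.0404 + 0.0685 + 0.1070 + 0.1557 + 0.2159 = 0.6218
G = 1 − 0.6218 = 0.3782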